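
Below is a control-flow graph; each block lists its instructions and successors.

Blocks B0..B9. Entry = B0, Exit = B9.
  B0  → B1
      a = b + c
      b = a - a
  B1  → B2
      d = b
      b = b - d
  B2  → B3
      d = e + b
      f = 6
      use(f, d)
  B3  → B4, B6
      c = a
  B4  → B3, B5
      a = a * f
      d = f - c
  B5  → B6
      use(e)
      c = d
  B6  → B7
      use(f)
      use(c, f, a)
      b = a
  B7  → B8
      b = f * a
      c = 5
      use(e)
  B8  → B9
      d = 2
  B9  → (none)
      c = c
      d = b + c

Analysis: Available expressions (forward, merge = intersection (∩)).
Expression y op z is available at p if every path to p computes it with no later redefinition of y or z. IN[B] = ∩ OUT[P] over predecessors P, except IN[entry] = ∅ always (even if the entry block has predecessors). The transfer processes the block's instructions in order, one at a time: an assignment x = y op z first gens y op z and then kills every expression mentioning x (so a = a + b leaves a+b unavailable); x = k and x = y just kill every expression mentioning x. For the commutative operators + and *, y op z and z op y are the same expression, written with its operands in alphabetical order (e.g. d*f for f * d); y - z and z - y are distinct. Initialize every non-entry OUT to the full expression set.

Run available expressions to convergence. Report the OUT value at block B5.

Answer: {b+e}

Working:
Per-block solution:
  B0:  IN={}  OUT={a-a}
  B1:  IN={a-a}  OUT={a-a}
  B2:  IN={a-a}  OUT={a-a, b+e}
  B3:  IN={b+e}  OUT={b+e}
  B4:  IN={b+e}  OUT={b+e, f-c}
  B5:  IN={b+e, f-c}  OUT={b+e}
  B6:  IN={b+e}  OUT={}
  B7:  IN={}  OUT={a*f}
  B8:  IN={a*f}  OUT={a*f}
  B9:  IN={a*f}  OUT={a*f, b+c}

Merge at B5: IN[B5] = OUT[B4] = {b+e, f-c}
Applying B5's transfer function to that IN value gives OUT[B5] (row B5 above).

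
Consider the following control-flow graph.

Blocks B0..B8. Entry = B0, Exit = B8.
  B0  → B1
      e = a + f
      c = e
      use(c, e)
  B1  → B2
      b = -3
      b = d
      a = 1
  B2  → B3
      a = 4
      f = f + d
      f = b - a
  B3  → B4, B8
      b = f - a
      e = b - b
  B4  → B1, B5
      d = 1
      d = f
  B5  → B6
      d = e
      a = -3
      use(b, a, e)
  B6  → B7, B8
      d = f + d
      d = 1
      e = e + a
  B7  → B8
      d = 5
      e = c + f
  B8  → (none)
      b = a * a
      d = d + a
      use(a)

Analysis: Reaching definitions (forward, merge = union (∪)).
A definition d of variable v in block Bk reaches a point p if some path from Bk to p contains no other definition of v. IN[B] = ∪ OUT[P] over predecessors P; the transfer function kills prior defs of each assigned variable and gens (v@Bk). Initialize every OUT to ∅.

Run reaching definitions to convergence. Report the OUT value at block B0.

Fixpoint table:
  B0:   IN={}   OUT={c@B0, e@B0}
  B1:   IN={a@B2, b@B3, c@B0, d@B4, e@B0, e@B3, f@B2}   OUT={a@B1, b@B1, c@B0, d@B4, e@B0, e@B3, f@B2}
  B2:   IN={a@B1, b@B1, c@B0, d@B4, e@B0, e@B3, f@B2}   OUT={a@B2, b@B1, c@B0, d@B4, e@B0, e@B3, f@B2}
  B3:   IN={a@B2, b@B1, c@B0, d@B4, e@B0, e@B3, f@B2}   OUT={a@B2, b@B3, c@B0, d@B4, e@B3, f@B2}
  B4:   IN={a@B2, b@B3, c@B0, d@B4, e@B3, f@B2}   OUT={a@B2, b@B3, c@B0, d@B4, e@B3, f@B2}
  B5:   IN={a@B2, b@B3, c@B0, d@B4, e@B3, f@B2}   OUT={a@B5, b@B3, c@B0, d@B5, e@B3, f@B2}
  B6:   IN={a@B5, b@B3, c@B0, d@B5, e@B3, f@B2}   OUT={a@B5, b@B3, c@B0, d@B6, e@B6, f@B2}
  B7:   IN={a@B5, b@B3, c@B0, d@B6, e@B6, f@B2}   OUT={a@B5, b@B3, c@B0, d@B7, e@B7, f@B2}
  B8:   IN={a@B2, a@B5, b@B3, c@B0, d@B4, d@B6, d@B7, e@B3, e@B6, e@B7, f@B2}   OUT={a@B2, a@B5, b@B8, c@B0, d@B8, e@B3, e@B6, e@B7, f@B2}

B0 is the boundary node: IN[B0] = {}
Applying B0's transfer function to that IN value gives OUT[B0] (row B0 above).

Answer: {c@B0, e@B0}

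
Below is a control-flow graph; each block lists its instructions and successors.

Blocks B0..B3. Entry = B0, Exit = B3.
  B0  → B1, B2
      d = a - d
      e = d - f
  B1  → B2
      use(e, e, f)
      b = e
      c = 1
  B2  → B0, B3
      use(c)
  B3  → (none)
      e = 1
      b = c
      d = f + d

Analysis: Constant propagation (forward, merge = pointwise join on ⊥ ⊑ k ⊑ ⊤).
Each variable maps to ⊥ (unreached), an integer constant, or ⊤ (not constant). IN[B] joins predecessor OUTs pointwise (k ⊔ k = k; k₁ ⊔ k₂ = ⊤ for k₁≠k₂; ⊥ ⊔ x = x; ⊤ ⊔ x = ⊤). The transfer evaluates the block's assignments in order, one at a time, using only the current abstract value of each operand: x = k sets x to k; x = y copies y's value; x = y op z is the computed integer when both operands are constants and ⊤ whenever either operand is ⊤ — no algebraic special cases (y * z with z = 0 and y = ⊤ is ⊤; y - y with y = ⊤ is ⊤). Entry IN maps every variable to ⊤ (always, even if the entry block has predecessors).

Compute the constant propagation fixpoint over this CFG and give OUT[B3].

Answer: {a: ⊤, b: ⊤, c: ⊤, d: ⊤, e: 1, f: ⊤}

Working:
Per-block solution:
  B0:  IN=(all ⊤)  OUT=(all ⊤)
  B1:  IN=(all ⊤)  OUT={c:1; rest ⊤}
  B2:  IN=(all ⊤)  OUT=(all ⊤)
  B3:  IN=(all ⊤)  OUT={e:1; rest ⊤}

Merge at B3: IN[B3] = OUT[B2] = {a: ⊤, b: ⊤, c: ⊤, d: ⊤, e: ⊤, f: ⊤}
Applying B3's transfer function to that IN value gives OUT[B3] (row B3 above).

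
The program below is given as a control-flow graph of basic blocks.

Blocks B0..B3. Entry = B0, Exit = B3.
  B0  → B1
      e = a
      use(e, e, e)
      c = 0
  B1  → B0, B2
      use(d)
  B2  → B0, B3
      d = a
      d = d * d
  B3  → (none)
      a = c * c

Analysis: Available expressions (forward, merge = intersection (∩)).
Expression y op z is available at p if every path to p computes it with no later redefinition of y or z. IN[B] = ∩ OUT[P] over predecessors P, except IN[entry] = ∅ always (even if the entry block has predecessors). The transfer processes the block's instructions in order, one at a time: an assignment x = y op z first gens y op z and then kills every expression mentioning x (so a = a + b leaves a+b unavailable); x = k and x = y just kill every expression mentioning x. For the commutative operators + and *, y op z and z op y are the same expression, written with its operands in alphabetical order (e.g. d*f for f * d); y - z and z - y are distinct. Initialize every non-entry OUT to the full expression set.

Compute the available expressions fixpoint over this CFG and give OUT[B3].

Answer: {c*c}

Derivation:
Converged values:
  B0:  IN={}  OUT={}
  B1:  IN={}  OUT={}
  B2:  IN={}  OUT={}
  B3:  IN={}  OUT={c*c}

Merge at B3: IN[B3] = OUT[B2] = {}
Applying B3's transfer function to that IN value gives OUT[B3] (row B3 above).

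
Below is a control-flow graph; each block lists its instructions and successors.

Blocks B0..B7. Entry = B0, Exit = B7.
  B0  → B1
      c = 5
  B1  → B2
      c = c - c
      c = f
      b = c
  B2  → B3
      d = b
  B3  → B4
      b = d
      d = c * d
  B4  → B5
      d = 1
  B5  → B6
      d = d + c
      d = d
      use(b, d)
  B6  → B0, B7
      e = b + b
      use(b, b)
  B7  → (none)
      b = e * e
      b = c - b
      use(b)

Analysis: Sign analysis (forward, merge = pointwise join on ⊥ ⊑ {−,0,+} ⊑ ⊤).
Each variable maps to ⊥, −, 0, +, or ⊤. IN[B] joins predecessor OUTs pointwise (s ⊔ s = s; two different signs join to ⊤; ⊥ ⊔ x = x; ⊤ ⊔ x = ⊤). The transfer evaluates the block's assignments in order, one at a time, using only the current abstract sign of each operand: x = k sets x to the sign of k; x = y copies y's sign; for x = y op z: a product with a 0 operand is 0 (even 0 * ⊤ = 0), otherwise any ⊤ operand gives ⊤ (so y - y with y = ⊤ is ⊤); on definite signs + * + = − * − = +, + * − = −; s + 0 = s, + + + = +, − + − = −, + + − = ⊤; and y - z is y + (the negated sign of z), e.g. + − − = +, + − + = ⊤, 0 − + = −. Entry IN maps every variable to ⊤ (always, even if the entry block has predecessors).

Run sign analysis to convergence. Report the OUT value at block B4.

Answer: {a: ⊤, b: ⊤, c: ⊤, d: +, e: ⊤, f: ⊤}

Derivation:
Per-block solution:
  B0: | IN=(all ⊤) | OUT={c:+; rest ⊤}
  B1: | IN={c:+; rest ⊤} | OUT=(all ⊤)
  B2: | IN=(all ⊤) | OUT=(all ⊤)
  B3: | IN=(all ⊤) | OUT=(all ⊤)
  B4: | IN=(all ⊤) | OUT={d:+; rest ⊤}
  B5: | IN={d:+; rest ⊤} | OUT=(all ⊤)
  B6: | IN=(all ⊤) | OUT=(all ⊤)
  B7: | IN=(all ⊤) | OUT=(all ⊤)

Merge at B4: IN[B4] = OUT[B3] = {a: ⊤, b: ⊤, c: ⊤, d: ⊤, e: ⊤, f: ⊤}
Applying B4's transfer function to that IN value gives OUT[B4] (row B4 above).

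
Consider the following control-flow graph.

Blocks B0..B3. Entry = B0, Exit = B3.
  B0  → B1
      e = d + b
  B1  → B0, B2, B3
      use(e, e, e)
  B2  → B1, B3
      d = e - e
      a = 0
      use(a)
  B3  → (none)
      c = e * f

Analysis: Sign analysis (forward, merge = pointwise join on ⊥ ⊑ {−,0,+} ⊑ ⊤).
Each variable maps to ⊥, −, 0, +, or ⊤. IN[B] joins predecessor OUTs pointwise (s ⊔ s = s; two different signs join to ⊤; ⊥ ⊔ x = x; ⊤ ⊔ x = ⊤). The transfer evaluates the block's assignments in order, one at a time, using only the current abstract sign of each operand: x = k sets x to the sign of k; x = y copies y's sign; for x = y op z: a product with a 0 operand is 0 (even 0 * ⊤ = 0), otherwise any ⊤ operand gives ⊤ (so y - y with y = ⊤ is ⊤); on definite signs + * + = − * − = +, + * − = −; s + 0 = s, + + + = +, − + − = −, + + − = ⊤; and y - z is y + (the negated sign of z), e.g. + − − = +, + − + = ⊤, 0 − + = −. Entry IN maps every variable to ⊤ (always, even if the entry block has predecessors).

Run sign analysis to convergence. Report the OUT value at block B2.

Answer: {a: 0, b: ⊤, c: ⊤, d: ⊤, e: ⊤, f: ⊤}

Trace:
Per-block solution:
  B0:  IN=(all ⊤)  OUT=(all ⊤)
  B1:  IN=(all ⊤)  OUT=(all ⊤)
  B2:  IN=(all ⊤)  OUT={a:0; rest ⊤}
  B3:  IN=(all ⊤)  OUT=(all ⊤)

Merge at B2: IN[B2] = OUT[B1] = {a: ⊤, b: ⊤, c: ⊤, d: ⊤, e: ⊤, f: ⊤}
Applying B2's transfer function to that IN value gives OUT[B2] (row B2 above).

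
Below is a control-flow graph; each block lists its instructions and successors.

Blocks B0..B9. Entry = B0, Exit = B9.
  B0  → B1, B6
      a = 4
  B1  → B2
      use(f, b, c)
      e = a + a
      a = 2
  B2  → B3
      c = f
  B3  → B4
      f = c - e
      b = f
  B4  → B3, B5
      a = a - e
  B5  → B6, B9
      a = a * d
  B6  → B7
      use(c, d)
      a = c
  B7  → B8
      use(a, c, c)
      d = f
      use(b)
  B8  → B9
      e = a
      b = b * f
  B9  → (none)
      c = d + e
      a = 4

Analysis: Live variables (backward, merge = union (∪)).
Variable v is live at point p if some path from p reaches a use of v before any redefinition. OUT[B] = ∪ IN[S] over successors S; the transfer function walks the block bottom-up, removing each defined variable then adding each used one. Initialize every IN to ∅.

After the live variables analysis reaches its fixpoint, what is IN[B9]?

Answer: {d, e}

Derivation:
Fixpoint table:
  B0: | IN={b, c, d, f} | OUT={a, b, c, d, f}
  B1: | IN={a, b, c, d, f} | OUT={a, d, e, f}
  B2: | IN={a, d, e, f} | OUT={a, c, d, e}
  B3: | IN={a, c, d, e} | OUT={a, b, c, d, e, f}
  B4: | IN={a, b, c, d, e, f} | OUT={a, b, c, d, e, f}
  B5: | IN={a, b, c, d, e, f} | OUT={b, c, d, e, f}
  B6: | IN={b, c, d, f} | OUT={a, b, c, f}
  B7: | IN={a, b, c, f} | OUT={a, b, d, f}
  B8: | IN={a, b, d, f} | OUT={d, e}
  B9: | IN={d, e} | OUT={}

B9 is the boundary node: OUT[B9] = {}
Applying B9's transfer function to that OUT value gives IN[B9] (row B9 above).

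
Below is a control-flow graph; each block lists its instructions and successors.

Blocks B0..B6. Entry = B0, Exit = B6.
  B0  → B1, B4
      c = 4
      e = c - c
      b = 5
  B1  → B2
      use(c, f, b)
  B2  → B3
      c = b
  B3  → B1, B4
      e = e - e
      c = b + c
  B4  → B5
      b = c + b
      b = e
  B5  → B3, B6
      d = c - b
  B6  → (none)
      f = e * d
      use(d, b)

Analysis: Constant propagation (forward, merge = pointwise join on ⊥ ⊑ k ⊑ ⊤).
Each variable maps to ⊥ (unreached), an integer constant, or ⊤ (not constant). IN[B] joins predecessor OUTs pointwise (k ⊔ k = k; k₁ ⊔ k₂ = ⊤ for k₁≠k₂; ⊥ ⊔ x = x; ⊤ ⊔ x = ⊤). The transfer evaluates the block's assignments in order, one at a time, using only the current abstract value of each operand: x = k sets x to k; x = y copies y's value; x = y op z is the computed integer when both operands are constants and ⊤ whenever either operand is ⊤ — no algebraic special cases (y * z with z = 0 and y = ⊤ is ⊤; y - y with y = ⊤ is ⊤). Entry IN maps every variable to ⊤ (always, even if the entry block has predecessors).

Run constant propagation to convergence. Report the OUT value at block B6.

Answer: {a: ⊤, b: 0, c: ⊤, d: ⊤, e: 0, f: ⊤}

Trace:
Per-block solution:
  B0: | IN=(all ⊤) | OUT={b:5, c:4, e:0; rest ⊤}
  B1: | IN={e:0; rest ⊤} | OUT={e:0; rest ⊤}
  B2: | IN={e:0; rest ⊤} | OUT={e:0; rest ⊤}
  B3: | IN={e:0; rest ⊤} | OUT={e:0; rest ⊤}
  B4: | IN={e:0; rest ⊤} | OUT={b:0, e:0; rest ⊤}
  B5: | IN={b:0, e:0; rest ⊤} | OUT={b:0, e:0; rest ⊤}
  B6: | IN={b:0, e:0; rest ⊤} | OUT={b:0, e:0; rest ⊤}

Merge at B6: IN[B6] = OUT[B5] = {a: ⊤, b: 0, c: ⊤, d: ⊤, e: 0, f: ⊤}
Applying B6's transfer function to that IN value gives OUT[B6] (row B6 above).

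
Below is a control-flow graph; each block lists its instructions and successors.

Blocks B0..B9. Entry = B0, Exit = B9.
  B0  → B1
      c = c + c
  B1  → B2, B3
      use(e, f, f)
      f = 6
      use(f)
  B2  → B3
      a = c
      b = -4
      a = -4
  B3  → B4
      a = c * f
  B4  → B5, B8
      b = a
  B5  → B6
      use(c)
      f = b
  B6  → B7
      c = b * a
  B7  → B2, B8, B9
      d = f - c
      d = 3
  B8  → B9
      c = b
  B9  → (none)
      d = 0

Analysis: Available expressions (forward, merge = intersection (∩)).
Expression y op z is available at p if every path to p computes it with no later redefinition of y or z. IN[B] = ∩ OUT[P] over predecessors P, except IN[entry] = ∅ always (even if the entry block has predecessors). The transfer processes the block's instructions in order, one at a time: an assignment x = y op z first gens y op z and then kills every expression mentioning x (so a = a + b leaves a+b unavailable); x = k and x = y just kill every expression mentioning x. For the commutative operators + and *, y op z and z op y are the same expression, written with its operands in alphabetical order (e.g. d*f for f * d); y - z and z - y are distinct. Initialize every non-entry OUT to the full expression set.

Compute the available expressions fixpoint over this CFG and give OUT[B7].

Answer: {a*b, f-c}

Working:
Fixpoint table:
  B0:  IN={}  OUT={}
  B1:  IN={}  OUT={}
  B2:  IN={}  OUT={}
  B3:  IN={}  OUT={c*f}
  B4:  IN={c*f}  OUT={c*f}
  B5:  IN={c*f}  OUT={}
  B6:  IN={}  OUT={a*b}
  B7:  IN={a*b}  OUT={a*b, f-c}
  B8:  IN={}  OUT={}
  B9:  IN={}  OUT={}

Merge at B7: IN[B7] = OUT[B6] = {a*b}
Applying B7's transfer function to that IN value gives OUT[B7] (row B7 above).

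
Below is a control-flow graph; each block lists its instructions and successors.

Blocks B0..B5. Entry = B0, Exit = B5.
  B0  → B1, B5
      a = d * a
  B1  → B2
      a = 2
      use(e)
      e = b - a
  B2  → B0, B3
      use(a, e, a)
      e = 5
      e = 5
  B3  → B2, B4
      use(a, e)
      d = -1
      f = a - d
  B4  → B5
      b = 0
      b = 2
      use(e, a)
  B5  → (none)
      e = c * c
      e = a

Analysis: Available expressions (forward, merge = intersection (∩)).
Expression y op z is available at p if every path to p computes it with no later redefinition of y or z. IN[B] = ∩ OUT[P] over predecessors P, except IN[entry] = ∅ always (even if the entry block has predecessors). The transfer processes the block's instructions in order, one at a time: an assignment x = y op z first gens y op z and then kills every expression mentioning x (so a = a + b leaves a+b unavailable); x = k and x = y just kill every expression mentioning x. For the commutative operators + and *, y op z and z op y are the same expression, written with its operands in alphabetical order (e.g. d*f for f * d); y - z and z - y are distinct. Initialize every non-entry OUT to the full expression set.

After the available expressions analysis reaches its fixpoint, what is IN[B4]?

Fixpoint table:
  B0:   IN={}   OUT={}
  B1:   IN={}   OUT={b-a}
  B2:   IN={b-a}   OUT={b-a}
  B3:   IN={b-a}   OUT={a-d, b-a}
  B4:   IN={a-d, b-a}   OUT={a-d}
  B5:   IN={}   OUT={c*c}

Merge at B4: IN[B4] = OUT[B3] = {a-d, b-a}

Answer: {a-d, b-a}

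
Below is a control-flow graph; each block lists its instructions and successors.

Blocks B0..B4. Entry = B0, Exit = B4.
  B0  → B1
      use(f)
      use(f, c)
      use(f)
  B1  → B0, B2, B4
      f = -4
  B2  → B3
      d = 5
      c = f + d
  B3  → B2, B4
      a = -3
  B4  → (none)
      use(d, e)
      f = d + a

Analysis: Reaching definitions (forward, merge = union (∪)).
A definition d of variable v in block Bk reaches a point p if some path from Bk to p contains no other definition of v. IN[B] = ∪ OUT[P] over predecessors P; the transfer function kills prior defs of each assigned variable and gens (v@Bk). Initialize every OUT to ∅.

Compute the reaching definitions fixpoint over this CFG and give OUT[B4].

Answer: {a@B3, c@B2, d@B2, f@B4}

Working:
Per-block solution:
  B0: | IN={f@B1} | OUT={f@B1}
  B1: | IN={f@B1} | OUT={f@B1}
  B2: | IN={a@B3, c@B2, d@B2, f@B1} | OUT={a@B3, c@B2, d@B2, f@B1}
  B3: | IN={a@B3, c@B2, d@B2, f@B1} | OUT={a@B3, c@B2, d@B2, f@B1}
  B4: | IN={a@B3, c@B2, d@B2, f@B1} | OUT={a@B3, c@B2, d@B2, f@B4}

Merge at B4: IN[B4] = OUT[B1] ⊔ OUT[B3] = {a@B3, c@B2, d@B2, f@B1}
Applying B4's transfer function to that IN value gives OUT[B4] (row B4 above).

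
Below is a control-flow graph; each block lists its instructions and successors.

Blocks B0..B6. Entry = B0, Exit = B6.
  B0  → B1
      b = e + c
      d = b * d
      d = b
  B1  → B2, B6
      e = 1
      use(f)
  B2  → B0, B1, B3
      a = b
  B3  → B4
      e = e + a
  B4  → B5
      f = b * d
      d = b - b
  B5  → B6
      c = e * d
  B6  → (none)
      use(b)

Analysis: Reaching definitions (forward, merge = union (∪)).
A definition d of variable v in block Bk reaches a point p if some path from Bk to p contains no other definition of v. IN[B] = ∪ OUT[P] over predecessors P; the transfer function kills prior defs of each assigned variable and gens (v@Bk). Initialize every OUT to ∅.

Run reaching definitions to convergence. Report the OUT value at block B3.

Answer: {a@B2, b@B0, d@B0, e@B3}

Trace:
Converged values:
  B0:   IN={a@B2, b@B0, d@B0, e@B1}   OUT={a@B2, b@B0, d@B0, e@B1}
  B1:   IN={a@B2, b@B0, d@B0, e@B1}   OUT={a@B2, b@B0, d@B0, e@B1}
  B2:   IN={a@B2, b@B0, d@B0, e@B1}   OUT={a@B2, b@B0, d@B0, e@B1}
  B3:   IN={a@B2, b@B0, d@B0, e@B1}   OUT={a@B2, b@B0, d@B0, e@B3}
  B4:   IN={a@B2, b@B0, d@B0, e@B3}   OUT={a@B2, b@B0, d@B4, e@B3, f@B4}
  B5:   IN={a@B2, b@B0, d@B4, e@B3, f@B4}   OUT={a@B2, b@B0, c@B5, d@B4, e@B3, f@B4}
  B6:   IN={a@B2, b@B0, c@B5, d@B0, d@B4, e@B1, e@B3, f@B4}   OUT={a@B2, b@B0, c@B5, d@B0, d@B4, e@B1, e@B3, f@B4}

Merge at B3: IN[B3] = OUT[B2] = {a@B2, b@B0, d@B0, e@B1}
Applying B3's transfer function to that IN value gives OUT[B3] (row B3 above).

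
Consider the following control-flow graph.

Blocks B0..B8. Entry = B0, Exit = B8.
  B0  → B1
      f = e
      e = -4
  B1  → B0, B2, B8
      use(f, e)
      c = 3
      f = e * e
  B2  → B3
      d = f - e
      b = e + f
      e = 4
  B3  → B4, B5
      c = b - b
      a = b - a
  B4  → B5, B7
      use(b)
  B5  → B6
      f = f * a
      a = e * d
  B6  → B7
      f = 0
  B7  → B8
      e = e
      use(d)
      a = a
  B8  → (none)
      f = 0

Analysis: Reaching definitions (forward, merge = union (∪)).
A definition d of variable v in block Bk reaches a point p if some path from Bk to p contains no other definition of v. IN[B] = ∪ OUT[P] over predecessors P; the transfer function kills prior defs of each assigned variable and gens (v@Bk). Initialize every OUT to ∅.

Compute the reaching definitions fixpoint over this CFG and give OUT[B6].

Answer: {a@B5, b@B2, c@B3, d@B2, e@B2, f@B6}

Working:
Per-block solution:
  B0:   IN={c@B1, e@B0, f@B1}   OUT={c@B1, e@B0, f@B0}
  B1:   IN={c@B1, e@B0, f@B0}   OUT={c@B1, e@B0, f@B1}
  B2:   IN={c@B1, e@B0, f@B1}   OUT={b@B2, c@B1, d@B2, e@B2, f@B1}
  B3:   IN={b@B2, c@B1, d@B2, e@B2, f@B1}   OUT={a@B3, b@B2, c@B3, d@B2, e@B2, f@B1}
  B4:   IN={a@B3, b@B2, c@B3, d@B2, e@B2, f@B1}   OUT={a@B3, b@B2, c@B3, d@B2, e@B2, f@B1}
  B5:   IN={a@B3, b@B2, c@B3, d@B2, e@B2, f@B1}   OUT={a@B5, b@B2, c@B3, d@B2, e@B2, f@B5}
  B6:   IN={a@B5, b@B2, c@B3, d@B2, e@B2, f@B5}   OUT={a@B5, b@B2, c@B3, d@B2, e@B2, f@B6}
  B7:   IN={a@B3, a@B5, b@B2, c@B3, d@B2, e@B2, f@B1, f@B6}   OUT={a@B7, b@B2, c@B3, d@B2, e@B7, f@B1, f@B6}
  B8:   IN={a@B7, b@B2, c@B1, c@B3, d@B2, e@B0, e@B7, f@B1, f@B6}   OUT={a@B7, b@B2, c@B1, c@B3, d@B2, e@B0, e@B7, f@B8}

Merge at B6: IN[B6] = OUT[B5] = {a@B5, b@B2, c@B3, d@B2, e@B2, f@B5}
Applying B6's transfer function to that IN value gives OUT[B6] (row B6 above).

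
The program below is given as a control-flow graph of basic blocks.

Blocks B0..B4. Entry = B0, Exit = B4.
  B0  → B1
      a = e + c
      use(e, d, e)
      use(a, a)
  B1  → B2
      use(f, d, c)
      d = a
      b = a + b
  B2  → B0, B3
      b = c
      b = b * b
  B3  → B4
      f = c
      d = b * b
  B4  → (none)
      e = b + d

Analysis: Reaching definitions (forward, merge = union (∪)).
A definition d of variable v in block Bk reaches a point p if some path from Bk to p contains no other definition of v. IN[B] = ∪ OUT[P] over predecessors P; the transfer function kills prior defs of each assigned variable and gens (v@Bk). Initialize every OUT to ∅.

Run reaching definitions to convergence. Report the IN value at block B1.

Answer: {a@B0, b@B2, d@B1}

Derivation:
Fixpoint table:
  B0: | IN={a@B0, b@B2, d@B1} | OUT={a@B0, b@B2, d@B1}
  B1: | IN={a@B0, b@B2, d@B1} | OUT={a@B0, b@B1, d@B1}
  B2: | IN={a@B0, b@B1, d@B1} | OUT={a@B0, b@B2, d@B1}
  B3: | IN={a@B0, b@B2, d@B1} | OUT={a@B0, b@B2, d@B3, f@B3}
  B4: | IN={a@B0, b@B2, d@B3, f@B3} | OUT={a@B0, b@B2, d@B3, e@B4, f@B3}

Merge at B1: IN[B1] = OUT[B0] = {a@B0, b@B2, d@B1}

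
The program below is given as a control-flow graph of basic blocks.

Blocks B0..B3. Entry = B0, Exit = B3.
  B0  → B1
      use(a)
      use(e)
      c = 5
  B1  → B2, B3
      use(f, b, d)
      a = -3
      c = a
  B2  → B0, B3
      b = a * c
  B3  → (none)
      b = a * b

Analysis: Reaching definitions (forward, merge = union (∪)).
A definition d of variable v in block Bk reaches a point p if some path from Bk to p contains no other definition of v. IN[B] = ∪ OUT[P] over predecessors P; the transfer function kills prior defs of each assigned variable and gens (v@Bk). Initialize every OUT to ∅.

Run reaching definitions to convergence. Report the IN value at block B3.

Answer: {a@B1, b@B2, c@B1}

Trace:
Per-block solution:
  B0:   IN={a@B1, b@B2, c@B1}   OUT={a@B1, b@B2, c@B0}
  B1:   IN={a@B1, b@B2, c@B0}   OUT={a@B1, b@B2, c@B1}
  B2:   IN={a@B1, b@B2, c@B1}   OUT={a@B1, b@B2, c@B1}
  B3:   IN={a@B1, b@B2, c@B1}   OUT={a@B1, b@B3, c@B1}

Merge at B3: IN[B3] = OUT[B1] ⊔ OUT[B2] = {a@B1, b@B2, c@B1}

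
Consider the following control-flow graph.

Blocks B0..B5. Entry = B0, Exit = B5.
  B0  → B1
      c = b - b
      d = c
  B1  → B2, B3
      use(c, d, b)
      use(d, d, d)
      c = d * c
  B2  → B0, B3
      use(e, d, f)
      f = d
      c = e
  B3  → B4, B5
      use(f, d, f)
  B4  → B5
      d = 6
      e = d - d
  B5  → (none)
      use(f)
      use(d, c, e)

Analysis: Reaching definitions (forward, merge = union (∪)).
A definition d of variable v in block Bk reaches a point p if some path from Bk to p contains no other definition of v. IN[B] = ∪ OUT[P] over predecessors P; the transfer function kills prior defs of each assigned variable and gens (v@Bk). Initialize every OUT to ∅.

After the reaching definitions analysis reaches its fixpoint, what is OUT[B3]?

Fixpoint table:
  B0:   IN={c@B2, d@B0, f@B2}   OUT={c@B0, d@B0, f@B2}
  B1:   IN={c@B0, d@B0, f@B2}   OUT={c@B1, d@B0, f@B2}
  B2:   IN={c@B1, d@B0, f@B2}   OUT={c@B2, d@B0, f@B2}
  B3:   IN={c@B1, c@B2, d@B0, f@B2}   OUT={c@B1, c@B2, d@B0, f@B2}
  B4:   IN={c@B1, c@B2, d@B0, f@B2}   OUT={c@B1, c@B2, d@B4, e@B4, f@B2}
  B5:   IN={c@B1, c@B2, d@B0, d@B4, e@B4, f@B2}   OUT={c@B1, c@B2, d@B0, d@B4, e@B4, f@B2}

Merge at B3: IN[B3] = OUT[B1] ⊔ OUT[B2] = {c@B1, c@B2, d@B0, f@B2}
Applying B3's transfer function to that IN value gives OUT[B3] (row B3 above).

Answer: {c@B1, c@B2, d@B0, f@B2}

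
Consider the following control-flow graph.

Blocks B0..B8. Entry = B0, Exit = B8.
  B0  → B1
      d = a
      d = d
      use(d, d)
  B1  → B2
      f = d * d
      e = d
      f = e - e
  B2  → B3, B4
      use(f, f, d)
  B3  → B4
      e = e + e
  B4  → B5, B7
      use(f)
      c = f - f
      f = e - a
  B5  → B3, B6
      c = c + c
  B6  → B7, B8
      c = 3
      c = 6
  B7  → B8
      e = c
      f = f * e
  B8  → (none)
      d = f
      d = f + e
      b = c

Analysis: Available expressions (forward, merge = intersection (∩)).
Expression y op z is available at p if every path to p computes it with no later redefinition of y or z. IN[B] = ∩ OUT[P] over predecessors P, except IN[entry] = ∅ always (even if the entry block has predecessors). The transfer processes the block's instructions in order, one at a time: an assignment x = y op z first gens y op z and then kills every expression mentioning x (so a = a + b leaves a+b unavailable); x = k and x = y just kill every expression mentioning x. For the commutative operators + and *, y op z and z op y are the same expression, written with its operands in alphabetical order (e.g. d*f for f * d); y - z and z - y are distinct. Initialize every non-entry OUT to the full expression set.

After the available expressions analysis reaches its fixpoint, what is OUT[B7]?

Answer: {d*d}

Derivation:
Fixpoint table:
  B0:   IN={}   OUT={}
  B1:   IN={}   OUT={d*d, e-e}
  B2:   IN={d*d, e-e}   OUT={d*d, e-e}
  B3:   IN={d*d}   OUT={d*d}
  B4:   IN={d*d}   OUT={d*d, e-a}
  B5:   IN={d*d, e-a}   OUT={d*d, e-a}
  B6:   IN={d*d, e-a}   OUT={d*d, e-a}
  B7:   IN={d*d, e-a}   OUT={d*d}
  B8:   IN={d*d}   OUT={e+f}

Merge at B7: IN[B7] = OUT[B4] ∩ OUT[B6] = {d*d, e-a}
Applying B7's transfer function to that IN value gives OUT[B7] (row B7 above).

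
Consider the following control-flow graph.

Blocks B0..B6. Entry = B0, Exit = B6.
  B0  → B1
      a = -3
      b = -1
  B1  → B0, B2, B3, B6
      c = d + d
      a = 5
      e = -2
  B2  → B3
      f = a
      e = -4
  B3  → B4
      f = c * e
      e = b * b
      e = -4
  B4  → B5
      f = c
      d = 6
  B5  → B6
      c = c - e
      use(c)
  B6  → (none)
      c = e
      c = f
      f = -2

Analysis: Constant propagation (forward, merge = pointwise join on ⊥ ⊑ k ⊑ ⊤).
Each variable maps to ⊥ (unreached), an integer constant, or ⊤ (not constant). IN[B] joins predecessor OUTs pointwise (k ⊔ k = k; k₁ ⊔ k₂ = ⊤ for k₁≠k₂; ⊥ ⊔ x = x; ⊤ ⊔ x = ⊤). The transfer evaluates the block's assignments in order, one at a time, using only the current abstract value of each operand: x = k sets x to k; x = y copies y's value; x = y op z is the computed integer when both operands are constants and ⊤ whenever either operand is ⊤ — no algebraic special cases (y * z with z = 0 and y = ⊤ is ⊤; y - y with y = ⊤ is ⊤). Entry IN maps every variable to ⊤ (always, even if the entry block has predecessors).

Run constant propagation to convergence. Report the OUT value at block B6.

Per-block solution:
  B0:   IN=(all ⊤)   OUT={a:-3, b:-1; rest ⊤}
  B1:   IN={a:-3, b:-1; rest ⊤}   OUT={a:5, b:-1, e:-2; rest ⊤}
  B2:   IN={a:5, b:-1, e:-2; rest ⊤}   OUT={a:5, b:-1, e:-4, f:5; rest ⊤}
  B3:   IN={a:5, b:-1; rest ⊤}   OUT={a:5, b:-1, e:-4; rest ⊤}
  B4:   IN={a:5, b:-1, e:-4; rest ⊤}   OUT={a:5, b:-1, d:6, e:-4; rest ⊤}
  B5:   IN={a:5, b:-1, d:6, e:-4; rest ⊤}   OUT={a:5, b:-1, d:6, e:-4; rest ⊤}
  B6:   IN={a:5, b:-1; rest ⊤}   OUT={a:5, b:-1, f:-2; rest ⊤}

Merge at B6: IN[B6] = OUT[B1] ⊔ OUT[B5] = {a: 5, b: -1, c: ⊤, d: ⊤, e: ⊤, f: ⊤}
Applying B6's transfer function to that IN value gives OUT[B6] (row B6 above).

Answer: {a: 5, b: -1, c: ⊤, d: ⊤, e: ⊤, f: -2}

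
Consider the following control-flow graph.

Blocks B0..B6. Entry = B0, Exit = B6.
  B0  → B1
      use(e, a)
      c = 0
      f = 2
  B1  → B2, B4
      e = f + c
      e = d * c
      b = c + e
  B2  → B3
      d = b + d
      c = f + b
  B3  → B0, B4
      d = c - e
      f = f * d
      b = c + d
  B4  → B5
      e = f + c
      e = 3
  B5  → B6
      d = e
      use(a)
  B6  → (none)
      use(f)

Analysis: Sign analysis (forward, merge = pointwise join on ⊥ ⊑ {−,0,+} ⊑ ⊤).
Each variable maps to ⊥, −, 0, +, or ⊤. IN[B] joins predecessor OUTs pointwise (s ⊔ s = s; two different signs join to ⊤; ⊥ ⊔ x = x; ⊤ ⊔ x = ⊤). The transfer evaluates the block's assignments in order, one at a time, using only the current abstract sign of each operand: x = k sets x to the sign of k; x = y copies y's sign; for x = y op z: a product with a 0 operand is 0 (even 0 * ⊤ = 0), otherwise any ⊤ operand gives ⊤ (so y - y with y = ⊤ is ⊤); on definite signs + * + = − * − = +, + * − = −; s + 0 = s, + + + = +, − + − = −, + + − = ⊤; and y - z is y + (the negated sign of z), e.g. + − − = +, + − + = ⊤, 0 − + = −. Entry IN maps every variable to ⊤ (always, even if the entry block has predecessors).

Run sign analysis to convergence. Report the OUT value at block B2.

Answer: {a: ⊤, b: 0, c: +, d: ⊤, e: 0, f: +}

Working:
Converged values:
  B0:   IN=(all ⊤)   OUT={c:0, f:+; rest ⊤}
  B1:   IN={c:0, f:+; rest ⊤}   OUT={b:0, c:0, e:0, f:+; rest ⊤}
  B2:   IN={b:0, c:0, e:0, f:+; rest ⊤}   OUT={b:0, c:+, e:0, f:+; rest ⊤}
  B3:   IN={b:0, c:+, e:0, f:+; rest ⊤}   OUT={b:+, c:+, d:+, e:0, f:+; rest ⊤}
  B4:   IN={e:0, f:+; rest ⊤}   OUT={e:+, f:+; rest ⊤}
  B5:   IN={e:+, f:+; rest ⊤}   OUT={d:+, e:+, f:+; rest ⊤}
  B6:   IN={d:+, e:+, f:+; rest ⊤}   OUT={d:+, e:+, f:+; rest ⊤}

Merge at B2: IN[B2] = OUT[B1] = {a: ⊤, b: 0, c: 0, d: ⊤, e: 0, f: +}
Applying B2's transfer function to that IN value gives OUT[B2] (row B2 above).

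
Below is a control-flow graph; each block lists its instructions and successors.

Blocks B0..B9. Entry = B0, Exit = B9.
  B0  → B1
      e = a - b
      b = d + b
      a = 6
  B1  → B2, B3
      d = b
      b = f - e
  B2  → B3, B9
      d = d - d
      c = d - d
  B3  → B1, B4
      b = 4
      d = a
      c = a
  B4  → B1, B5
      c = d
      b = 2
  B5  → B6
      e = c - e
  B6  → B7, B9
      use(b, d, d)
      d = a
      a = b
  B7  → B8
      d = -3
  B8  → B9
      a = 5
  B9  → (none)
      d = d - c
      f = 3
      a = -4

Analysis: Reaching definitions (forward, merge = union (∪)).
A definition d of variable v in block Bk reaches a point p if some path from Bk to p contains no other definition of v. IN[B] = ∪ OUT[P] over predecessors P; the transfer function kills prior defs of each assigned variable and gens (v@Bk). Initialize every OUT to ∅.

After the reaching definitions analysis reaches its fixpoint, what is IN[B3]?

Per-block solution:
  B0:   IN={}   OUT={a@B0, b@B0, e@B0}
  B1:   IN={a@B0, b@B0, b@B3, b@B4, c@B3, c@B4, d@B3, e@B0}   OUT={a@B0, b@B1, c@B3, c@B4, d@B1, e@B0}
  B2:   IN={a@B0, b@B1, c@B3, c@B4, d@B1, e@B0}   OUT={a@B0, b@B1, c@B2, d@B2, e@B0}
  B3:   IN={a@B0, b@B1, c@B2, c@B3, c@B4, d@B1, d@B2, e@B0}   OUT={a@B0, b@B3, c@B3, d@B3, e@B0}
  B4:   IN={a@B0, b@B3, c@B3, d@B3, e@B0}   OUT={a@B0, b@B4, c@B4, d@B3, e@B0}
  B5:   IN={a@B0, b@B4, c@B4, d@B3, e@B0}   OUT={a@B0, b@B4, c@B4, d@B3, e@B5}
  B6:   IN={a@B0, b@B4, c@B4, d@B3, e@B5}   OUT={a@B6, b@B4, c@B4, d@B6, e@B5}
  B7:   IN={a@B6, b@B4, c@B4, d@B6, e@B5}   OUT={a@B6, b@B4, c@B4, d@B7, e@B5}
  B8:   IN={a@B6, b@B4, c@B4, d@B7, e@B5}   OUT={a@B8, b@B4, c@B4, d@B7, e@B5}
  B9:   IN={a@B0, a@B6, a@B8, b@B1, b@B4, c@B2, c@B4, d@B2, d@B6, d@B7, e@B0, e@B5}   OUT={a@B9, b@B1, b@B4, c@B2, c@B4, d@B9, e@B0, e@B5, f@B9}

Merge at B3: IN[B3] = OUT[B1] ⊔ OUT[B2] = {a@B0, b@B1, c@B2, c@B3, c@B4, d@B1, d@B2, e@B0}

Answer: {a@B0, b@B1, c@B2, c@B3, c@B4, d@B1, d@B2, e@B0}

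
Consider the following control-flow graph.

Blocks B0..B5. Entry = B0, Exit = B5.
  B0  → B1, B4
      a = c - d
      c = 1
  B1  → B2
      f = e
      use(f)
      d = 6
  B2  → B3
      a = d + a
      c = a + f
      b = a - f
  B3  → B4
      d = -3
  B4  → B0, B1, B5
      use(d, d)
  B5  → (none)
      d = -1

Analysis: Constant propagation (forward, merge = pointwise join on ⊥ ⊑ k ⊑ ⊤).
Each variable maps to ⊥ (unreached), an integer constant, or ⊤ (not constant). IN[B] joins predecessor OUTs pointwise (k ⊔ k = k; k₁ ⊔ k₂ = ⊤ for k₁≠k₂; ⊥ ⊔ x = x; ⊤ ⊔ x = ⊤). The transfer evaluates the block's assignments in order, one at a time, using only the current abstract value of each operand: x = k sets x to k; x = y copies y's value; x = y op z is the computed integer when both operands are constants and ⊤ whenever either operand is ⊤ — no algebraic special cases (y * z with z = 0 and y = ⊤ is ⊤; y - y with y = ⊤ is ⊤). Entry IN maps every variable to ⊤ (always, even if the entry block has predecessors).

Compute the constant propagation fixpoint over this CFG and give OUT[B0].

Per-block solution:
  B0:  IN=(all ⊤)  OUT={c:1; rest ⊤}
  B1:  IN=(all ⊤)  OUT={d:6; rest ⊤}
  B2:  IN={d:6; rest ⊤}  OUT={d:6; rest ⊤}
  B3:  IN={d:6; rest ⊤}  OUT={d:-3; rest ⊤}
  B4:  IN=(all ⊤)  OUT=(all ⊤)
  B5:  IN=(all ⊤)  OUT={d:-1; rest ⊤}

Merge at B0 (entry node, so the boundary value (all ⊤) is joined with the incoming edge(s)): IN[B0] = (all ⊤) ⊔ OUT[B4] = {a: ⊤, b: ⊤, c: ⊤, d: ⊤, e: ⊤, f: ⊤}
Applying B0's transfer function to that IN value gives OUT[B0] (row B0 above).

Answer: {a: ⊤, b: ⊤, c: 1, d: ⊤, e: ⊤, f: ⊤}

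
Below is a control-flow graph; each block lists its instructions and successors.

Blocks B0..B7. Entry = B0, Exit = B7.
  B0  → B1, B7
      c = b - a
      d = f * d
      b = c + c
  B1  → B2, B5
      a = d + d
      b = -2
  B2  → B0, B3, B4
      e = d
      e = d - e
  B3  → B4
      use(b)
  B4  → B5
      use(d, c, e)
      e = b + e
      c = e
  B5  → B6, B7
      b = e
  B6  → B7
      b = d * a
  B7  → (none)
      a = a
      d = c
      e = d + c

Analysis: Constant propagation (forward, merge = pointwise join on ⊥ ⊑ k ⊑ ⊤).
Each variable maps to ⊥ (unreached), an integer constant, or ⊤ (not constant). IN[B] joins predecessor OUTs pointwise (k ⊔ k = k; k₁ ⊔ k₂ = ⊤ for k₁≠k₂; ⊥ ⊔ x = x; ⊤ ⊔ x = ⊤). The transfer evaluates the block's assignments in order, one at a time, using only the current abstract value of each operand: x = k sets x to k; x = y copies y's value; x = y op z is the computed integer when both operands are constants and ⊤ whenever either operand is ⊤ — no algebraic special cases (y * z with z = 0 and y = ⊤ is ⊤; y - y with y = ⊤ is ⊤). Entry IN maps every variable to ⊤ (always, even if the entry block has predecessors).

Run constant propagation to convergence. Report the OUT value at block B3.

Answer: {a: ⊤, b: -2, c: ⊤, d: ⊤, e: ⊤, f: ⊤}

Trace:
Fixpoint table:
  B0:  IN=(all ⊤)  OUT=(all ⊤)
  B1:  IN=(all ⊤)  OUT={b:-2; rest ⊤}
  B2:  IN={b:-2; rest ⊤}  OUT={b:-2; rest ⊤}
  B3:  IN={b:-2; rest ⊤}  OUT={b:-2; rest ⊤}
  B4:  IN={b:-2; rest ⊤}  OUT={b:-2; rest ⊤}
  B5:  IN={b:-2; rest ⊤}  OUT=(all ⊤)
  B6:  IN=(all ⊤)  OUT=(all ⊤)
  B7:  IN=(all ⊤)  OUT=(all ⊤)

Merge at B3: IN[B3] = OUT[B2] = {a: ⊤, b: -2, c: ⊤, d: ⊤, e: ⊤, f: ⊤}
Applying B3's transfer function to that IN value gives OUT[B3] (row B3 above).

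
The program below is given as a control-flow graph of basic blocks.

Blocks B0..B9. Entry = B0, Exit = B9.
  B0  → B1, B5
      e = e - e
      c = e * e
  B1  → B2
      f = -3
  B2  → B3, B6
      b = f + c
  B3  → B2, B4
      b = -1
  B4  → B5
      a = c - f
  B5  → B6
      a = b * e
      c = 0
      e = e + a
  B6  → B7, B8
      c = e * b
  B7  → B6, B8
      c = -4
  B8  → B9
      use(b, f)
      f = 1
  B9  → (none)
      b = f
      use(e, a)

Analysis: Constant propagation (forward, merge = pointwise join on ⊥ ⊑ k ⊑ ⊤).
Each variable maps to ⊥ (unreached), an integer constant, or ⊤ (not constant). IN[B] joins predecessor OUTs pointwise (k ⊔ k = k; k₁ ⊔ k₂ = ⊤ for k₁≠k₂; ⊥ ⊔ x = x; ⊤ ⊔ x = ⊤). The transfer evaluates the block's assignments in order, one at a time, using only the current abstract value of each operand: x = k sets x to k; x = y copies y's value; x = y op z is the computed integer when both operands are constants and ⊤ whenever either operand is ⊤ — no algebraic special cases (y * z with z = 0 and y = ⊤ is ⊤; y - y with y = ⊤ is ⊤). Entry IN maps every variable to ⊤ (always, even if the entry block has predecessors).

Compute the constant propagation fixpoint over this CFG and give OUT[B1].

Answer: {a: ⊤, b: ⊤, c: ⊤, d: ⊤, e: ⊤, f: -3}

Derivation:
Fixpoint table:
  B0:   IN=(all ⊤)   OUT=(all ⊤)
  B1:   IN=(all ⊤)   OUT={f:-3; rest ⊤}
  B2:   IN={f:-3; rest ⊤}   OUT={f:-3; rest ⊤}
  B3:   IN={f:-3; rest ⊤}   OUT={b:-1, f:-3; rest ⊤}
  B4:   IN={b:-1, f:-3; rest ⊤}   OUT={b:-1, f:-3; rest ⊤}
  B5:   IN=(all ⊤)   OUT={c:0; rest ⊤}
  B6:   IN=(all ⊤)   OUT=(all ⊤)
  B7:   IN=(all ⊤)   OUT={c:-4; rest ⊤}
  B8:   IN=(all ⊤)   OUT={f:1; rest ⊤}
  B9:   IN={f:1; rest ⊤}   OUT={b:1, f:1; rest ⊤}

Merge at B1: IN[B1] = OUT[B0] = {a: ⊤, b: ⊤, c: ⊤, d: ⊤, e: ⊤, f: ⊤}
Applying B1's transfer function to that IN value gives OUT[B1] (row B1 above).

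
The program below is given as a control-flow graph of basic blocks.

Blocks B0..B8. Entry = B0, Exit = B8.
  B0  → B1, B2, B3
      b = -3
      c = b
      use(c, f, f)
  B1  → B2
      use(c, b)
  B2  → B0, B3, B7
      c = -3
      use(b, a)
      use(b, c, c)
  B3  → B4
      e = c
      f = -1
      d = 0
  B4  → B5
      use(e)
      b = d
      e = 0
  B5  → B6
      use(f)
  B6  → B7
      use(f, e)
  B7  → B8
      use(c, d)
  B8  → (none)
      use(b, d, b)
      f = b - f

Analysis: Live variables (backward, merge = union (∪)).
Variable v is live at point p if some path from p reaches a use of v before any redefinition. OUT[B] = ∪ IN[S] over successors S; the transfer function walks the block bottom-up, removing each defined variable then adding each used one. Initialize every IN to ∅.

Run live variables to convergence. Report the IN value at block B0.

Converged values:
  B0:  IN={a, d, f}  OUT={a, b, c, d, f}
  B1:  IN={a, b, c, d, f}  OUT={a, b, d, f}
  B2:  IN={a, b, d, f}  OUT={a, b, c, d, f}
  B3:  IN={c}  OUT={c, d, e, f}
  B4:  IN={c, d, e, f}  OUT={b, c, d, e, f}
  B5:  IN={b, c, d, e, f}  OUT={b, c, d, e, f}
  B6:  IN={b, c, d, e, f}  OUT={b, c, d, f}
  B7:  IN={b, c, d, f}  OUT={b, d, f}
  B8:  IN={b, d, f}  OUT={}

Merge at B0: OUT[B0] = IN[B1] ⊔ IN[B2] ⊔ IN[B3] = {a, b, c, d, f}
Applying B0's transfer function to that OUT value gives IN[B0] (row B0 above).

Answer: {a, d, f}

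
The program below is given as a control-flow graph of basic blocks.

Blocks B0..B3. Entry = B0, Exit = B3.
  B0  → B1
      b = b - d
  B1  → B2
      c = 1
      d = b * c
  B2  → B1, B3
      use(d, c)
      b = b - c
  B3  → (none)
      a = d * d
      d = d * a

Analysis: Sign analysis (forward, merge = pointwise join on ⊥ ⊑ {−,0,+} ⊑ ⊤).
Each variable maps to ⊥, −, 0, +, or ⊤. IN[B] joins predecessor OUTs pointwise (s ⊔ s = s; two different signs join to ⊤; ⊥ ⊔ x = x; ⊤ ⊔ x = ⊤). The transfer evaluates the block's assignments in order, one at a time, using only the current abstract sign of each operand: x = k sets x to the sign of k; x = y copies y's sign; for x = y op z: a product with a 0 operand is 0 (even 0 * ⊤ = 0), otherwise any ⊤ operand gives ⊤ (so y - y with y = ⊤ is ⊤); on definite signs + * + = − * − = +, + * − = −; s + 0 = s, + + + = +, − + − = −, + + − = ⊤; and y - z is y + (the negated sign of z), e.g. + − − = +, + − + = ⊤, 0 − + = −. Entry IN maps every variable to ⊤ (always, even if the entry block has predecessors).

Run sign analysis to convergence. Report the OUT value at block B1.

Answer: {a: ⊤, b: ⊤, c: +, d: ⊤, e: ⊤, f: ⊤}

Derivation:
Fixpoint table:
  B0:   IN=(all ⊤)   OUT=(all ⊤)
  B1:   IN=(all ⊤)   OUT={c:+; rest ⊤}
  B2:   IN={c:+; rest ⊤}   OUT={c:+; rest ⊤}
  B3:   IN={c:+; rest ⊤}   OUT={c:+; rest ⊤}

Merge at B1: IN[B1] = OUT[B0] ⊔ OUT[B2] = {a: ⊤, b: ⊤, c: ⊤, d: ⊤, e: ⊤, f: ⊤}
Applying B1's transfer function to that IN value gives OUT[B1] (row B1 above).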